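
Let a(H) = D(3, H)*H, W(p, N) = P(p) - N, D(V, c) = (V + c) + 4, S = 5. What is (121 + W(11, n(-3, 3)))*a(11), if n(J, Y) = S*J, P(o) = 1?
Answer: 27126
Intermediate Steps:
D(V, c) = 4 + V + c
n(J, Y) = 5*J
W(p, N) = 1 - N
a(H) = H*(7 + H) (a(H) = (4 + 3 + H)*H = (7 + H)*H = H*(7 + H))
(121 + W(11, n(-3, 3)))*a(11) = (121 + (1 - 5*(-3)))*(11*(7 + 11)) = (121 + (1 - 1*(-15)))*(11*18) = (121 + (1 + 15))*198 = (121 + 16)*198 = 137*198 = 27126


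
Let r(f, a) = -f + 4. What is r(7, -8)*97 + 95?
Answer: -196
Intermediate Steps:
r(f, a) = 4 - f
r(7, -8)*97 + 95 = (4 - 1*7)*97 + 95 = (4 - 7)*97 + 95 = -3*97 + 95 = -291 + 95 = -196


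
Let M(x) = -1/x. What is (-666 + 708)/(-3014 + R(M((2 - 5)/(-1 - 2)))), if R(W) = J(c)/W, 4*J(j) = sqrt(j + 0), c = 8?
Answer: -253176/18168391 + 42*sqrt(2)/18168391 ≈ -0.013932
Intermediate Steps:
J(j) = sqrt(j)/4 (J(j) = sqrt(j + 0)/4 = sqrt(j)/4)
R(W) = sqrt(2)/(2*W) (R(W) = (sqrt(8)/4)/W = ((2*sqrt(2))/4)/W = (sqrt(2)/2)/W = sqrt(2)/(2*W))
(-666 + 708)/(-3014 + R(M((2 - 5)/(-1 - 2)))) = (-666 + 708)/(-3014 + sqrt(2)/(2*((-1/((2 - 5)/(-1 - 2)))))) = 42/(-3014 + sqrt(2)/(2*((-1/((-3/(-3))))))) = 42/(-3014 + sqrt(2)/(2*((-1/((-3*(-1/3))))))) = 42/(-3014 + sqrt(2)/(2*((-1/1)))) = 42/(-3014 + sqrt(2)/(2*((-1*1)))) = 42/(-3014 + (1/2)*sqrt(2)/(-1)) = 42/(-3014 + (1/2)*sqrt(2)*(-1)) = 42/(-3014 - sqrt(2)/2)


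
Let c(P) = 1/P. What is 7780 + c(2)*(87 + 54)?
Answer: 15701/2 ≈ 7850.5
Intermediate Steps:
7780 + c(2)*(87 + 54) = 7780 + (87 + 54)/2 = 7780 + (½)*141 = 7780 + 141/2 = 15701/2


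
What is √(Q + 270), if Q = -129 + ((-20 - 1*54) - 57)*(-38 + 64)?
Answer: I*√3265 ≈ 57.14*I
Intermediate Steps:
Q = -3535 (Q = -129 + ((-20 - 54) - 57)*26 = -129 + (-74 - 57)*26 = -129 - 131*26 = -129 - 3406 = -3535)
√(Q + 270) = √(-3535 + 270) = √(-3265) = I*√3265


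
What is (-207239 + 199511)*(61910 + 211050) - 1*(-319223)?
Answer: -2109115657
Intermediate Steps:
(-207239 + 199511)*(61910 + 211050) - 1*(-319223) = -7728*272960 + 319223 = -2109434880 + 319223 = -2109115657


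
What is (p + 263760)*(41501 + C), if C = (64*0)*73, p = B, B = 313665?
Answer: 23963714925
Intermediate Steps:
p = 313665
C = 0 (C = 0*73 = 0)
(p + 263760)*(41501 + C) = (313665 + 263760)*(41501 + 0) = 577425*41501 = 23963714925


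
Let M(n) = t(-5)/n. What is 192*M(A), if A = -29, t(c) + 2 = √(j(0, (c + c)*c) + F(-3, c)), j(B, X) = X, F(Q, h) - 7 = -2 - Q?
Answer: 384/29 - 192*√58/29 ≈ -37.180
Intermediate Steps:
F(Q, h) = 5 - Q (F(Q, h) = 7 + (-2 - Q) = 5 - Q)
t(c) = -2 + √(8 + 2*c²) (t(c) = -2 + √((c + c)*c + (5 - 1*(-3))) = -2 + √((2*c)*c + (5 + 3)) = -2 + √(2*c² + 8) = -2 + √(8 + 2*c²))
M(n) = (-2 + √58)/n (M(n) = (-2 + √(8 + 2*(-5)²))/n = (-2 + √(8 + 2*25))/n = (-2 + √(8 + 50))/n = (-2 + √58)/n)
192*M(A) = 192*((-2 + √58)/(-29)) = 192*(-(-2 + √58)/29) = 192*(2/29 - √58/29) = 384/29 - 192*√58/29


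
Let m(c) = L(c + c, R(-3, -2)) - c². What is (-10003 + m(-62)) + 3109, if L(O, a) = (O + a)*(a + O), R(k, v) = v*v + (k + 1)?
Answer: 4146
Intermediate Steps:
R(k, v) = 1 + k + v² (R(k, v) = v² + (1 + k) = 1 + k + v²)
L(O, a) = (O + a)² (L(O, a) = (O + a)*(O + a) = (O + a)²)
m(c) = (2 + 2*c)² - c² (m(c) = ((c + c) + (1 - 3 + (-2)²))² - c² = (2*c + (1 - 3 + 4))² - c² = (2*c + 2)² - c² = (2 + 2*c)² - c²)
(-10003 + m(-62)) + 3109 = (-10003 + (-1*(-62)² + 4*(1 - 62)²)) + 3109 = (-10003 + (-1*3844 + 4*(-61)²)) + 3109 = (-10003 + (-3844 + 4*3721)) + 3109 = (-10003 + (-3844 + 14884)) + 3109 = (-10003 + 11040) + 3109 = 1037 + 3109 = 4146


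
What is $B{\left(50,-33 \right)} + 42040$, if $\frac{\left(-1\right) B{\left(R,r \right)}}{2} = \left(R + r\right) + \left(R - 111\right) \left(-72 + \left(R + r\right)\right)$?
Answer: $35296$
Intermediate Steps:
$B{\left(R,r \right)} = - 2 R - 2 r - 2 \left(-111 + R\right) \left(-72 + R + r\right)$ ($B{\left(R,r \right)} = - 2 \left(\left(R + r\right) + \left(R - 111\right) \left(-72 + \left(R + r\right)\right)\right) = - 2 \left(\left(R + r\right) + \left(-111 + R\right) \left(-72 + R + r\right)\right) = - 2 \left(R + r + \left(-111 + R\right) \left(-72 + R + r\right)\right) = - 2 R - 2 r - 2 \left(-111 + R\right) \left(-72 + R + r\right)$)
$B{\left(50,-33 \right)} + 42040 = \left(-15984 - 2 \cdot 50^{2} + 220 \left(-33\right) + 364 \cdot 50 - 100 \left(-33\right)\right) + 42040 = \left(-15984 - 5000 - 7260 + 18200 + 3300\right) + 42040 = -6744 + 42040 = 35296$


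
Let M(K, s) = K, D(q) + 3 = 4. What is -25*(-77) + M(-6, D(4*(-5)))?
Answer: 1919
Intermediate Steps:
D(q) = 1 (D(q) = -3 + 4 = 1)
-25*(-77) + M(-6, D(4*(-5))) = -25*(-77) - 6 = 1925 - 6 = 1919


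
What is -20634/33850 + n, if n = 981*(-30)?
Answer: -498113067/16925 ≈ -29431.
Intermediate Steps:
n = -29430
-20634/33850 + n = -20634/33850 - 29430 = -20634*1/33850 - 29430 = -10317/16925 - 29430 = -498113067/16925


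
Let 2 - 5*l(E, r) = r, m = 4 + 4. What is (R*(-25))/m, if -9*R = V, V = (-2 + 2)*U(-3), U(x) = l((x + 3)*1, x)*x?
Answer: 0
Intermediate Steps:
m = 8
l(E, r) = ⅖ - r/5
U(x) = x*(⅖ - x/5) (U(x) = (⅖ - x/5)*x = x*(⅖ - x/5))
V = 0 (V = (-2 + 2)*((⅕)*(-3)*(2 - 1*(-3))) = 0*((⅕)*(-3)*(2 + 3)) = 0*((⅕)*(-3)*5) = 0*(-3) = 0)
R = 0 (R = -⅑*0 = 0)
(R*(-25))/m = (0*(-25))/8 = 0*(⅛) = 0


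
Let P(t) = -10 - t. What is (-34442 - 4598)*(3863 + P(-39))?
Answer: -151943680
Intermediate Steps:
(-34442 - 4598)*(3863 + P(-39)) = (-34442 - 4598)*(3863 + (-10 - 1*(-39))) = -39040*(3863 + (-10 + 39)) = -39040*(3863 + 29) = -39040*3892 = -151943680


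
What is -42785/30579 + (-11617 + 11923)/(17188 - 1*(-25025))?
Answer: -598908677/430277109 ≈ -1.3919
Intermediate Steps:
-42785/30579 + (-11617 + 11923)/(17188 - 1*(-25025)) = -42785*1/30579 + 306/(17188 + 25025) = -42785/30579 + 306/42213 = -42785/30579 + 306*(1/42213) = -42785/30579 + 102/14071 = -598908677/430277109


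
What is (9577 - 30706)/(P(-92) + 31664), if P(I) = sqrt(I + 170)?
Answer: -334514328/501304409 + 21129*sqrt(78)/1002608818 ≈ -0.66710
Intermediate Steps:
P(I) = sqrt(170 + I)
(9577 - 30706)/(P(-92) + 31664) = (9577 - 30706)/(sqrt(170 - 92) + 31664) = -21129/(sqrt(78) + 31664) = -21129/(31664 + sqrt(78))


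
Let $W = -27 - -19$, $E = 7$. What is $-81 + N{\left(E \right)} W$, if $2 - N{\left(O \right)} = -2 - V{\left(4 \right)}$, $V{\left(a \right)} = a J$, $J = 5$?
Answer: $-273$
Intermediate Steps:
$V{\left(a \right)} = 5 a$ ($V{\left(a \right)} = a 5 = 5 a$)
$W = -8$ ($W = -27 + 19 = -8$)
$N{\left(O \right)} = 24$ ($N{\left(O \right)} = 2 - \left(-2 - 5 \cdot 4\right) = 2 - \left(-2 - 20\right) = 2 - -22 = 2 + 22 = 24$)
$-81 + N{\left(E \right)} W = -81 + 24 \left(-8\right) = -81 - 192 = -273$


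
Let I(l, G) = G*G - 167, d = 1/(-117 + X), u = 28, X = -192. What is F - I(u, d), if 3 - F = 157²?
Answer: -2337279400/95481 ≈ -24479.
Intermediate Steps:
d = -1/309 (d = 1/(-117 - 192) = 1/(-309) = -1/309 ≈ -0.0032362)
I(l, G) = -167 + G² (I(l, G) = G² - 167 = -167 + G²)
F = -24646 (F = 3 - 1*157² = 3 - 1*24649 = 3 - 24649 = -24646)
F - I(u, d) = -24646 - (-167 + (-1/309)²) = -24646 - (-167 + 1/95481) = -24646 - 1*(-15945326/95481) = -24646 + 15945326/95481 = -2337279400/95481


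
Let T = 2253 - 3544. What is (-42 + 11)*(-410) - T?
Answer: 14001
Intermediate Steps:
T = -1291
(-42 + 11)*(-410) - T = (-42 + 11)*(-410) - 1*(-1291) = -31*(-410) + 1291 = 12710 + 1291 = 14001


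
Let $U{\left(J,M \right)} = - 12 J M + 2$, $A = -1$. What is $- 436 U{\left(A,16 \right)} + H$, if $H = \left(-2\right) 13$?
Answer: $-84610$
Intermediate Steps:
$U{\left(J,M \right)} = 2 - 12 J M$ ($U{\left(J,M \right)} = - 12 J M + 2 = 2 - 12 J M$)
$H = -26$
$- 436 U{\left(A,16 \right)} + H = - 436 \left(2 - \left(-12\right) 16\right) - 26 = - 436 \left(2 + 192\right) - 26 = \left(-436\right) 194 - 26 = -84584 - 26 = -84610$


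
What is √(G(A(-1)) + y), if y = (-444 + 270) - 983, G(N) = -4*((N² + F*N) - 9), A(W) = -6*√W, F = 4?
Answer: √(-977 + 96*I) ≈ 1.5338 + 31.295*I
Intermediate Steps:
G(N) = 36 - 16*N - 4*N² (G(N) = -4*((N² + 4*N) - 9) = -4*(-9 + N² + 4*N) = 36 - 16*N - 4*N²)
y = -1157 (y = -174 - 983 = -1157)
√(G(A(-1)) + y) = √((36 - (-96)*√(-1) - 4*(-6*I)²) - 1157) = √((36 - (-96)*I - 4*(-6*I)²) - 1157) = √((36 + 96*I - 4*(-36)) - 1157) = √((36 + 96*I + 144) - 1157) = √((180 + 96*I) - 1157) = √(-977 + 96*I)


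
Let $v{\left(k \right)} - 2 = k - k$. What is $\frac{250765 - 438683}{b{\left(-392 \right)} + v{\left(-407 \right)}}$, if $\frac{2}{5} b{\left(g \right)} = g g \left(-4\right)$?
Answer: $\frac{93959}{768319} \approx 0.12229$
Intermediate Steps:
$v{\left(k \right)} = 2$ ($v{\left(k \right)} = 2 + \left(k - k\right) = 2 + 0 = 2$)
$b{\left(g \right)} = - 10 g^{2}$ ($b{\left(g \right)} = \frac{5 g g \left(-4\right)}{2} = \frac{5 g^{2} \left(-4\right)}{2} = \frac{5 \left(- 4 g^{2}\right)}{2} = - 10 g^{2}$)
$\frac{250765 - 438683}{b{\left(-392 \right)} + v{\left(-407 \right)}} = \frac{250765 - 438683}{- 10 \left(-392\right)^{2} + 2} = - \frac{187918}{\left(-10\right) 153664 + 2} = - \frac{187918}{-1536640 + 2} = - \frac{187918}{-1536638} = \left(-187918\right) \left(- \frac{1}{1536638}\right) = \frac{93959}{768319}$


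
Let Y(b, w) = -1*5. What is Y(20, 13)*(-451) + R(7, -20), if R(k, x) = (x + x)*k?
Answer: 1975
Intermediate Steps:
Y(b, w) = -5
R(k, x) = 2*k*x (R(k, x) = (2*x)*k = 2*k*x)
Y(20, 13)*(-451) + R(7, -20) = -5*(-451) + 2*7*(-20) = 2255 - 280 = 1975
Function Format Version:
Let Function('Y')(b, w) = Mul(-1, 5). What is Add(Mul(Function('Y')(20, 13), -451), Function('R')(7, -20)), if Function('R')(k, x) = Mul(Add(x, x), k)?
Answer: 1975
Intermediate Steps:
Function('Y')(b, w) = -5
Function('R')(k, x) = Mul(2, k, x) (Function('R')(k, x) = Mul(Mul(2, x), k) = Mul(2, k, x))
Add(Mul(Function('Y')(20, 13), -451), Function('R')(7, -20)) = Add(Mul(-5, -451), Mul(2, 7, -20)) = Add(2255, -280) = 1975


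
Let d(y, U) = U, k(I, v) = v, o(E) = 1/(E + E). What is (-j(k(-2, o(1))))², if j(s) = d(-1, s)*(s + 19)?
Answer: 1521/16 ≈ 95.063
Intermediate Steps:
o(E) = 1/(2*E)
j(s) = s*(19 + s) (j(s) = s*(s + 19) = s*(19 + s))
(-j(k(-2, o(1))))² = (-(½)/1*(19 + (½)/1))² = (-(½)*1*(19 + (½)*1))² = (-(19 + ½)/2)² = (-39/(2*2))² = (-1*39/4)² = (-39/4)² = 1521/16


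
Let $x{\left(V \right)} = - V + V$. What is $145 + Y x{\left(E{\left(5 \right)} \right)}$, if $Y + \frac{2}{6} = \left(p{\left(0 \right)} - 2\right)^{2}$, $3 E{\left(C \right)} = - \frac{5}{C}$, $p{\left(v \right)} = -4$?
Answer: $145$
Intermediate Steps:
$E{\left(C \right)} = - \frac{5}{3 C}$ ($E{\left(C \right)} = \frac{\left(-5\right) \frac{1}{C}}{3} = - \frac{5}{3 C}$)
$x{\left(V \right)} = 0$
$Y = \frac{107}{3}$ ($Y = - \frac{1}{3} + \left(-4 - 2\right)^{2} = - \frac{1}{3} + \left(-6\right)^{2} = - \frac{1}{3} + 36 = \frac{107}{3} \approx 35.667$)
$145 + Y x{\left(E{\left(5 \right)} \right)} = 145 + \frac{107}{3} \cdot 0 = 145 + 0 = 145$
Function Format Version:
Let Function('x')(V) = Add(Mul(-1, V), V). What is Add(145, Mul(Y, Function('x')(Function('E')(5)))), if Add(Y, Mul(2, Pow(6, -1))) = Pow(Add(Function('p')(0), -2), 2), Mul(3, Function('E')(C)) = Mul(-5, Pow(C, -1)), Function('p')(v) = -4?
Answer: 145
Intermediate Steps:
Function('E')(C) = Mul(Rational(-5, 3), Pow(C, -1)) (Function('E')(C) = Mul(Rational(1, 3), Mul(-5, Pow(C, -1))) = Mul(Rational(-5, 3), Pow(C, -1)))
Function('x')(V) = 0
Y = Rational(107, 3) (Y = Add(Rational(-1, 3), Pow(Add(-4, -2), 2)) = Add(Rational(-1, 3), Pow(-6, 2)) = Add(Rational(-1, 3), 36) = Rational(107, 3) ≈ 35.667)
Add(145, Mul(Y, Function('x')(Function('E')(5)))) = Add(145, Mul(Rational(107, 3), 0)) = Add(145, 0) = 145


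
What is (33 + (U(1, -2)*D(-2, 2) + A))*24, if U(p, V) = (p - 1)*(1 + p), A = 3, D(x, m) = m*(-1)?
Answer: 864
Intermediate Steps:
D(x, m) = -m
U(p, V) = (1 + p)*(-1 + p) (U(p, V) = (-1 + p)*(1 + p) = (1 + p)*(-1 + p))
(33 + (U(1, -2)*D(-2, 2) + A))*24 = (33 + ((-1 + 1²)*(-1*2) + 3))*24 = (33 + ((-1 + 1)*(-2) + 3))*24 = (33 + (0*(-2) + 3))*24 = (33 + (0 + 3))*24 = (33 + 3)*24 = 36*24 = 864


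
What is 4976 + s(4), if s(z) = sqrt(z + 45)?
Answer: 4983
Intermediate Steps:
s(z) = sqrt(45 + z)
4976 + s(4) = 4976 + sqrt(45 + 4) = 4976 + sqrt(49) = 4976 + 7 = 4983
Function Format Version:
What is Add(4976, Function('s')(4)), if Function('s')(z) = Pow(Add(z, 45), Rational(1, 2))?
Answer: 4983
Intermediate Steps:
Function('s')(z) = Pow(Add(45, z), Rational(1, 2))
Add(4976, Function('s')(4)) = Add(4976, Pow(Add(45, 4), Rational(1, 2))) = Add(4976, Pow(49, Rational(1, 2))) = Add(4976, 7) = 4983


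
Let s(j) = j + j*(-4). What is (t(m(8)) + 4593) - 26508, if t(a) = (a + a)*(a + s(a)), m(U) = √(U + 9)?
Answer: -21983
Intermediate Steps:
s(j) = -3*j (s(j) = j - 4*j = -3*j)
m(U) = √(9 + U)
t(a) = -4*a² (t(a) = (a + a)*(a - 3*a) = (2*a)*(-2*a) = -4*a²)
(t(m(8)) + 4593) - 26508 = (-4*(√(9 + 8))² + 4593) - 26508 = (-4*(√17)² + 4593) - 26508 = (-4*17 + 4593) - 26508 = (-68 + 4593) - 26508 = 4525 - 26508 = -21983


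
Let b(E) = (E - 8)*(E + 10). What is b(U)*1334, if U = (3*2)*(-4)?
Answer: 597632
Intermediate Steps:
U = -24 (U = 6*(-4) = -24)
b(E) = (-8 + E)*(10 + E)
b(U)*1334 = (-80 + (-24)**2 + 2*(-24))*1334 = (-80 + 576 - 48)*1334 = 448*1334 = 597632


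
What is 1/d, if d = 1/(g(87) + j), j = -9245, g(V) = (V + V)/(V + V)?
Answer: -9244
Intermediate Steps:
g(V) = 1 (g(V) = (2*V)/((2*V)) = (2*V)*(1/(2*V)) = 1)
d = -1/9244 (d = 1/(1 - 9245) = 1/(-9244) = -1/9244 ≈ -0.00010818)
1/d = 1/(-1/9244) = -9244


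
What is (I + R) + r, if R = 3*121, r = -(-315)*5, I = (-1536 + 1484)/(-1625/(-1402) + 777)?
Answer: 2114244398/1090979 ≈ 1937.9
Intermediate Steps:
I = -72904/1090979 (I = -52/(-1625*(-1/1402) + 777) = -52/(1625/1402 + 777) = -52/1090979/1402 = -52*1402/1090979 = -72904/1090979 ≈ -0.066824)
r = 1575 (r = -15*(-105) = 1575)
R = 363
(I + R) + r = (-72904/1090979 + 363) + 1575 = 395952473/1090979 + 1575 = 2114244398/1090979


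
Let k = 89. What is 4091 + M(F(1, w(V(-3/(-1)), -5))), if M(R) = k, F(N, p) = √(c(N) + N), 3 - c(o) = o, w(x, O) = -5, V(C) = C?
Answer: 4180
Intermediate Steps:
c(o) = 3 - o
F(N, p) = √3 (F(N, p) = √((3 - N) + N) = √3)
M(R) = 89
4091 + M(F(1, w(V(-3/(-1)), -5))) = 4091 + 89 = 4180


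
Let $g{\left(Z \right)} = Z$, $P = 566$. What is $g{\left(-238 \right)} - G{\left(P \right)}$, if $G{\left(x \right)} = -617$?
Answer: $379$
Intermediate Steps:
$g{\left(-238 \right)} - G{\left(P \right)} = -238 - -617 = -238 + 617 = 379$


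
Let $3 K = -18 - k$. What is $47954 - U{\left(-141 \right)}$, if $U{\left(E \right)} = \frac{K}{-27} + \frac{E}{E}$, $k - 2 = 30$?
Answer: $\frac{3884143}{81} \approx 47952.0$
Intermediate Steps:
$k = 32$ ($k = 2 + 30 = 32$)
$K = - \frac{50}{3}$ ($K = \frac{-18 - 32}{3} = \frac{1}{3} \left(-50\right) = - \frac{50}{3} \approx -16.667$)
$U{\left(E \right)} = \frac{131}{81}$ ($U{\left(E \right)} = - \frac{50}{3 \left(-27\right)} + \frac{E}{E} = \left(- \frac{50}{3}\right) \left(- \frac{1}{27}\right) + 1 = \frac{50}{81} + 1 = \frac{131}{81}$)
$47954 - U{\left(-141 \right)} = 47954 - \frac{131}{81} = \frac{3884143}{81}$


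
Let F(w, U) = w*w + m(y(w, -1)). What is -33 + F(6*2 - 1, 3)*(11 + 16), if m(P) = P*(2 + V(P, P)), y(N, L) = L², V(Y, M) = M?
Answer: 3315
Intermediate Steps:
m(P) = P*(2 + P)
F(w, U) = 3 + w² (F(w, U) = w*w + (-1)²*(2 + (-1)²) = w² + 1*(2 + 1) = w² + 1*3 = w² + 3 = 3 + w²)
-33 + F(6*2 - 1, 3)*(11 + 16) = -33 + (3 + (6*2 - 1)²)*(11 + 16) = -33 + (3 + (12 - 1)²)*27 = -33 + (3 + 11²)*27 = -33 + (3 + 121)*27 = -33 + 124*27 = -33 + 3348 = 3315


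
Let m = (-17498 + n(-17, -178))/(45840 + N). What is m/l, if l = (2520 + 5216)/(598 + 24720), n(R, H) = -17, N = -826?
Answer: -221722385/174114152 ≈ -1.2734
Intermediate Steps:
l = 3868/12659 (l = 7736/25318 = 7736*(1/25318) = 3868/12659 ≈ 0.30555)
m = -17515/45014 (m = (-17498 - 17)/(45840 - 826) = -17515/45014 ≈ -0.38910)
m/l = -17515/(45014*3868/12659) = -17515/45014*12659/3868 = -221722385/174114152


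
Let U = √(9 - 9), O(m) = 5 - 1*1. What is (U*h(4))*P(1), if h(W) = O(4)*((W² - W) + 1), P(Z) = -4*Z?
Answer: 0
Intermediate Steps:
O(m) = 4 (O(m) = 5 - 1 = 4)
U = 0 (U = √0 = 0)
h(W) = 4 - 4*W + 4*W² (h(W) = 4*((W² - W) + 1) = 4*(1 + W² - W) = 4 - 4*W + 4*W²)
(U*h(4))*P(1) = (0*(4 - 4*4 + 4*4²))*(-4*1) = (0*(4 - 16 + 4*16))*(-4) = (0*(4 - 16 + 64))*(-4) = (0*52)*(-4) = 0*(-4) = 0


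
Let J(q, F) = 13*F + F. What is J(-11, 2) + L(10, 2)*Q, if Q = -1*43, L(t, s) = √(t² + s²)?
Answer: 28 - 86*√26 ≈ -410.52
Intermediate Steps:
J(q, F) = 14*F
L(t, s) = √(s² + t²)
Q = -43
J(-11, 2) + L(10, 2)*Q = 14*2 + √(2² + 10²)*(-43) = 28 + √(4 + 100)*(-43) = 28 + √104*(-43) = 28 + (2*√26)*(-43) = 28 - 86*√26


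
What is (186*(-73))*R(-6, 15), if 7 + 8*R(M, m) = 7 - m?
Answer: 101835/4 ≈ 25459.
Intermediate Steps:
R(M, m) = -m/8 (R(M, m) = -7/8 + (7 - m)/8 = -7/8 + (7/8 - m/8) = -m/8)
(186*(-73))*R(-6, 15) = (186*(-73))*(-1/8*15) = -13578*(-15/8) = 101835/4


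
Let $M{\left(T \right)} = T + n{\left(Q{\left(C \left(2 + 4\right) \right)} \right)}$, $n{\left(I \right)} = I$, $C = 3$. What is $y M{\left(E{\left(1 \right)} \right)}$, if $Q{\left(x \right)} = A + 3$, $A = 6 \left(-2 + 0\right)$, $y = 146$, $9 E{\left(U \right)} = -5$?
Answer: $- \frac{12556}{9} \approx -1395.1$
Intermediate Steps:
$E{\left(U \right)} = - \frac{5}{9}$ ($E{\left(U \right)} = \frac{1}{9} \left(-5\right) = - \frac{5}{9}$)
$A = -12$ ($A = 6 \left(-2\right) = -12$)
$Q{\left(x \right)} = -9$ ($Q{\left(x \right)} = -12 + 3 = -9$)
$M{\left(T \right)} = -9 + T$ ($M{\left(T \right)} = T - 9 = -9 + T$)
$y M{\left(E{\left(1 \right)} \right)} = 146 \left(-9 - \frac{5}{9}\right) = 146 \left(- \frac{86}{9}\right) = - \frac{12556}{9}$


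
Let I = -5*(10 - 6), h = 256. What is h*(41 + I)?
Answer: 5376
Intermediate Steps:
I = -20 (I = -5*4 = -20)
h*(41 + I) = 256*(41 - 20) = 256*21 = 5376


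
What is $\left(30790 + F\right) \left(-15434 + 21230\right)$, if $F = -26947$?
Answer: $22274028$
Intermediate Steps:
$\left(30790 + F\right) \left(-15434 + 21230\right) = \left(30790 - 26947\right) \left(-15434 + 21230\right) = 3843 \cdot 5796 = 22274028$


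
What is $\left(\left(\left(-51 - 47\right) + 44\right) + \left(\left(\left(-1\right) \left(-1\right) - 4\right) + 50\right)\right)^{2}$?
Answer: $49$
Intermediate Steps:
$\left(\left(\left(-51 - 47\right) + 44\right) + \left(\left(\left(-1\right) \left(-1\right) - 4\right) + 50\right)\right)^{2} = \left(\left(-98 + 44\right) + \left(\left(1 - 4\right) + 50\right)\right)^{2} = \left(-54 + \left(-3 + 50\right)\right)^{2} = \left(-54 + 47\right)^{2} = \left(-7\right)^{2} = 49$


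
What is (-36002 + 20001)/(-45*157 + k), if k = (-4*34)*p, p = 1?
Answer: 16001/7201 ≈ 2.2221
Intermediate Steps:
k = -136 (k = -4*34*1 = -136*1 = -136)
(-36002 + 20001)/(-45*157 + k) = (-36002 + 20001)/(-45*157 - 136) = -16001/(-7065 - 136) = -16001/(-7201) = -16001*(-1/7201) = 16001/7201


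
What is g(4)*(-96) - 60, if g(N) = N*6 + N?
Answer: -2748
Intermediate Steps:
g(N) = 7*N (g(N) = 6*N + N = 7*N)
g(4)*(-96) - 60 = (7*4)*(-96) - 60 = 28*(-96) - 60 = -2688 - 60 = -2748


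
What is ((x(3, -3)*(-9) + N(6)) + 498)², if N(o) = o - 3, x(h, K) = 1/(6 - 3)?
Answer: 248004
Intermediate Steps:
x(h, K) = ⅓ (x(h, K) = 1/3 = ⅓)
N(o) = -3 + o
((x(3, -3)*(-9) + N(6)) + 498)² = (((⅓)*(-9) + (-3 + 6)) + 498)² = ((-3 + 3) + 498)² = (0 + 498)² = 498² = 248004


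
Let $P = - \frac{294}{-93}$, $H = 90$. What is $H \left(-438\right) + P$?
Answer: $- \frac{1221922}{31} \approx -39417.0$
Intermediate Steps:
$P = \frac{98}{31}$ ($P = \left(-294\right) \left(- \frac{1}{93}\right) = \frac{98}{31} \approx 3.1613$)
$H \left(-438\right) + P = 90 \left(-438\right) + \frac{98}{31} = -39420 + \frac{98}{31} = - \frac{1221922}{31}$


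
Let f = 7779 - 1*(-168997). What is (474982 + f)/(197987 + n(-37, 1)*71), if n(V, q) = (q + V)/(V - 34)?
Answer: 651758/198023 ≈ 3.2913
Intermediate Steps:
f = 176776 (f = 7779 + 168997 = 176776)
n(V, q) = (V + q)/(-34 + V)
(474982 + f)/(197987 + n(-37, 1)*71) = (474982 + 176776)/(197987 + ((-37 + 1)/(-34 - 37))*71) = 651758/(197987 + (-36/(-71))*71) = 651758/(197987 - 1/71*(-36)*71) = 651758/(197987 + (36/71)*71) = 651758/(197987 + 36) = 651758/198023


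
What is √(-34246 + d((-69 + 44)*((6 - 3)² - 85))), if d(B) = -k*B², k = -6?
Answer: √21625754 ≈ 4650.4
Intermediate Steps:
d(B) = 6*B² (d(B) = -(-6)*B² = 6*B²)
√(-34246 + d((-69 + 44)*((6 - 3)² - 85))) = √(-34246 + 6*((-69 + 44)*((6 - 3)² - 85))²) = √(-34246 + 6*(-25*(3² - 85))²) = √(-34246 + 6*(-25*(9 - 85))²) = √(-34246 + 6*(-25*(-76))²) = √(-34246 + 6*1900²) = √(-34246 + 6*3610000) = √(-34246 + 21660000) = √21625754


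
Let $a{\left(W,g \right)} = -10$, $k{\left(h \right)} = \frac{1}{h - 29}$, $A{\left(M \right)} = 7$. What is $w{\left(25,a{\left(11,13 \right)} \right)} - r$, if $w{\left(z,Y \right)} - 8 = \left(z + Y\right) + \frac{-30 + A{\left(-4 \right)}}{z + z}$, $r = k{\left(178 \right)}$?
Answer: $\frac{167873}{7450} \approx 22.533$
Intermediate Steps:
$k{\left(h \right)} = \frac{1}{-29 + h}$
$r = \frac{1}{149}$ ($r = \frac{1}{-29 + 178} = \frac{1}{149} \approx 0.0067114$)
$w{\left(z,Y \right)} = 8 + Y + z - \frac{23}{2 z}$ ($w{\left(z,Y \right)} = 8 + \left(\left(z + Y\right) + \frac{-30 + 7}{z + z}\right) = 8 - \left(- Y - z + 23 \frac{1}{2 z}\right) = 8 - \left(- Y - z + 23 \cdot \frac{1}{2} \frac{1}{z}\right) = 8 - \left(- Y - z + \frac{23}{2 z}\right) = 8 + \left(Y + z - \frac{23}{2 z}\right) = 8 + Y + z - \frac{23}{2 z}$)
$w{\left(25,a{\left(11,13 \right)} \right)} - r = \left(8 - 10 + 25 - \frac{23}{2 \cdot 25}\right) - \frac{1}{149} = \left(8 - 10 + 25 - \frac{23}{50}\right) - \frac{1}{149} = \frac{1127}{50} - \frac{1}{149} = \frac{167873}{7450}$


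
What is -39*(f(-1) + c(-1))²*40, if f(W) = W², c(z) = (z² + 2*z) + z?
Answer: -1560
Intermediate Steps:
c(z) = z² + 3*z
-39*(f(-1) + c(-1))²*40 = -39*((-1)² - (3 - 1))²*40 = -39*(1 - 1*2)²*40 = -39*(1 - 2)²*40 = -39*(-1)²*40 = -39*1*40 = -39*40 = -1560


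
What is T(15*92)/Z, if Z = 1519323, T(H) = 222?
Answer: 74/506441 ≈ 0.00014612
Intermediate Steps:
T(15*92)/Z = 222/1519323 = 222*(1/1519323) = 74/506441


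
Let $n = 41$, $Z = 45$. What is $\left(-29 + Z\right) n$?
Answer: $656$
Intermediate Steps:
$\left(-29 + Z\right) n = \left(-29 + 45\right) 41 = 16 \cdot 41 = 656$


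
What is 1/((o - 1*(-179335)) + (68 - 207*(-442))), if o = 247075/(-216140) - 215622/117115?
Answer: 5062647220/1371440835810799 ≈ 3.6915e-6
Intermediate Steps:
o = -15108145541/5062647220 (o = 247075*(-1/216140) - 215622*1/117115 = -49415/43228 - 215622/117115 = -15108145541/5062647220 ≈ -2.9842)
1/((o - 1*(-179335)) + (68 - 207*(-442))) = 1/((-15108145541/5062647220 - 1*(-179335)) + (68 - 207*(-442))) = 1/((-15108145541/5062647220 + 179335) + (68 + 91494)) = 1/(907894731053159/5062647220 + 91562) = 1/(1371440835810799/5062647220) = 5062647220/1371440835810799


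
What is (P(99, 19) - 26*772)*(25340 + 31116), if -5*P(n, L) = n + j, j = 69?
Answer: -5675408768/5 ≈ -1.1351e+9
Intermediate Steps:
P(n, L) = -69/5 - n/5 (P(n, L) = -(n + 69)/5 = -(69 + n)/5 = -69/5 - n/5)
(P(99, 19) - 26*772)*(25340 + 31116) = ((-69/5 - 1/5*99) - 26*772)*(25340 + 31116) = ((-69/5 - 99/5) - 20072)*56456 = (-168/5 - 20072)*56456 = -100528/5*56456 = -5675408768/5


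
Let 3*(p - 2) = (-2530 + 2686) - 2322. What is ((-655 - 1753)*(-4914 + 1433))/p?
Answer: -1047781/90 ≈ -11642.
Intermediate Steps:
p = -720 (p = 2 + ((-2530 + 2686) - 2322)/3 = 2 + (156 - 2322)/3 = 2 + (⅓)*(-2166) = 2 - 722 = -720)
((-655 - 1753)*(-4914 + 1433))/p = ((-655 - 1753)*(-4914 + 1433))/(-720) = -2408*(-3481)*(-1/720) = 8382248*(-1/720) = -1047781/90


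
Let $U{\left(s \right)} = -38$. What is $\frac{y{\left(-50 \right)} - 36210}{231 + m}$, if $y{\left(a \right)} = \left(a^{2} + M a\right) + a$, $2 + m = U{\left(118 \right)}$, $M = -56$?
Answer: $- \frac{30960}{191} \approx -162.09$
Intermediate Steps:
$m = -40$ ($m = -2 - 38 = -40$)
$y{\left(a \right)} = a^{2} - 55 a$ ($y{\left(a \right)} = \left(a^{2} - 56 a\right) + a = a^{2} - 55 a$)
$\frac{y{\left(-50 \right)} - 36210}{231 + m} = \frac{- 50 \left(-55 - 50\right) - 36210}{231 - 40} = \frac{\left(-50\right) \left(-105\right) - 36210}{191} = \left(5250 - 36210\right) \frac{1}{191} = \left(-30960\right) \frac{1}{191} = - \frac{30960}{191}$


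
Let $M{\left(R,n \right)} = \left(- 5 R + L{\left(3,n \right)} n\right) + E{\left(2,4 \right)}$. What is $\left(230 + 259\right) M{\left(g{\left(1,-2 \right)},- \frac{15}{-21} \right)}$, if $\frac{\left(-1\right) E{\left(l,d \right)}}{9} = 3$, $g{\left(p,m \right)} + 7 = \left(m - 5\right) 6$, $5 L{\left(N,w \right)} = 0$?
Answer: $106602$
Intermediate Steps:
$L{\left(N,w \right)} = 0$ ($L{\left(N,w \right)} = \frac{1}{5} \cdot 0 = 0$)
$g{\left(p,m \right)} = -37 + 6 m$ ($g{\left(p,m \right)} = -7 + \left(m - 5\right) 6 = -7 + \left(-5 + m\right) 6 = -7 + \left(-30 + 6 m\right) = -37 + 6 m$)
$E{\left(l,d \right)} = -27$ ($E{\left(l,d \right)} = \left(-9\right) 3 = -27$)
$M{\left(R,n \right)} = -27 - 5 R$ ($M{\left(R,n \right)} = \left(- 5 R + 0 n\right) - 27 = \left(- 5 R + 0\right) - 27 = - 5 R - 27 = -27 - 5 R$)
$\left(230 + 259\right) M{\left(g{\left(1,-2 \right)},- \frac{15}{-21} \right)} = \left(230 + 259\right) \left(-27 - 5 \left(-37 + 6 \left(-2\right)\right)\right) = 489 \left(-27 - 5 \left(-37 - 12\right)\right) = 489 \left(-27 - -245\right) = 489 \left(-27 + 245\right) = 489 \cdot 218 = 106602$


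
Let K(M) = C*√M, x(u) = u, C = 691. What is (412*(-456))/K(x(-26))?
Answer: 93936*I*√26/8983 ≈ 53.321*I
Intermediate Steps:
K(M) = 691*√M
(412*(-456))/K(x(-26)) = (412*(-456))/((691*√(-26))) = -187872*(-I*√26/17966) = -(-93936)*I*√26/8983 = 93936*I*√26/8983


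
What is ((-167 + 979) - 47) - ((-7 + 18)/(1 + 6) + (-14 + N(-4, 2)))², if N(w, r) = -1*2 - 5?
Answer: 18989/49 ≈ 387.53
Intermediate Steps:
N(w, r) = -7 (N(w, r) = -2 - 5 = -7)
((-167 + 979) - 47) - ((-7 + 18)/(1 + 6) + (-14 + N(-4, 2)))² = ((-167 + 979) - 47) - ((-7 + 18)/(1 + 6) + (-14 - 7))² = (812 - 47) - (11/7 - 21)² = 765 - (11*(⅐) - 21)² = 765 - (11/7 - 21)² = 765 - (-136/7)² = 765 - 1*18496/49 = 765 - 18496/49 = 18989/49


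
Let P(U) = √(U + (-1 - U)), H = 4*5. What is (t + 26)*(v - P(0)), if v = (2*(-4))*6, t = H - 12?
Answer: -1632 - 34*I ≈ -1632.0 - 34.0*I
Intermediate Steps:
H = 20
P(U) = I (P(U) = √(-1) = I)
t = 8 (t = 20 - 12 = 8)
v = -48 (v = -8*6 = -48)
(t + 26)*(v - P(0)) = (8 + 26)*(-48 - I) = 34*(-48 - I) = -1632 - 34*I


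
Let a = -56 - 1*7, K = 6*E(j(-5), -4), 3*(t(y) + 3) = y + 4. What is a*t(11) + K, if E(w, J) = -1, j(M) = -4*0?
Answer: -132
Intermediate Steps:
j(M) = 0
t(y) = -5/3 + y/3 (t(y) = -3 + (y + 4)/3 = -3 + (4 + y)/3 = -3 + (4/3 + y/3) = -5/3 + y/3)
K = -6 (K = 6*(-1) = -6)
a = -63 (a = -56 - 7 = -63)
a*t(11) + K = -63*(-5/3 + (1/3)*11) - 6 = -63*(-5/3 + 11/3) - 6 = -63*2 - 6 = -126 - 6 = -132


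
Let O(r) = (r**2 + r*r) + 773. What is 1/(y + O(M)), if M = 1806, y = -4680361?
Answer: 1/1843684 ≈ 5.4239e-7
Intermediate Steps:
O(r) = 773 + 2*r**2 (O(r) = (r**2 + r**2) + 773 = 2*r**2 + 773 = 773 + 2*r**2)
1/(y + O(M)) = 1/(-4680361 + (773 + 2*1806**2)) = 1/(-4680361 + (773 + 2*3261636)) = 1/(-4680361 + (773 + 6523272)) = 1/(-4680361 + 6524045) = 1/1843684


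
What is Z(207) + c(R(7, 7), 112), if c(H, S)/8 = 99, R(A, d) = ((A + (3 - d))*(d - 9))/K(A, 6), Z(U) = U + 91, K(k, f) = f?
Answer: 1090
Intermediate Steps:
Z(U) = 91 + U
R(A, d) = (-9 + d)*(3 + A - d)/6 (R(A, d) = ((A + (3 - d))*(d - 9))/6 = ((3 + A - d)*(-9 + d))*(⅙) = ((-9 + d)*(3 + A - d))*(⅙) = (-9 + d)*(3 + A - d)/6)
c(H, S) = 792 (c(H, S) = 8*99 = 792)
Z(207) + c(R(7, 7), 112) = (91 + 207) + 792 = 298 + 792 = 1090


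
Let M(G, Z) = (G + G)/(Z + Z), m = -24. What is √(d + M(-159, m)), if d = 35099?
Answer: 237*√10/4 ≈ 187.36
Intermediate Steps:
M(G, Z) = G/Z (M(G, Z) = (2*G)/((2*Z)) = (2*G)*(1/(2*Z)) = G/Z)
√(d + M(-159, m)) = √(35099 - 159/(-24)) = √(35099 - 159*(-1/24)) = √(35099 + 53/8) = √(280845/8) = 237*√10/4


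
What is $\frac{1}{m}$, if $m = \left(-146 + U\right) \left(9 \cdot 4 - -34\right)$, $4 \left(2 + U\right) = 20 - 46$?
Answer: $- \frac{1}{10815} \approx -9.2464 \cdot 10^{-5}$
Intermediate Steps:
$U = - \frac{17}{2}$ ($U = -2 + \frac{20 - 46}{4} = -2 + \frac{1}{4} \left(-26\right) = -2 - \frac{13}{2} = - \frac{17}{2} \approx -8.5$)
$m = -10815$ ($m = \left(-146 - \frac{17}{2}\right) \left(9 \cdot 4 - -34\right) = - \frac{309 \left(36 + 34\right)}{2} = \left(- \frac{309}{2}\right) 70 = -10815$)
$\frac{1}{m} = \frac{1}{-10815} = - \frac{1}{10815}$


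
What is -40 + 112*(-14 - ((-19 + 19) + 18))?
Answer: -3624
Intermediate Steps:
-40 + 112*(-14 - ((-19 + 19) + 18)) = -40 + 112*(-14 - (0 + 18)) = -40 + 112*(-14 - 1*18) = -40 + 112*(-14 - 18) = -40 + 112*(-32) = -40 - 3584 = -3624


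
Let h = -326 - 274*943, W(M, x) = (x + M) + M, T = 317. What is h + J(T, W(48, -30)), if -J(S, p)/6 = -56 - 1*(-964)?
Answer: -264156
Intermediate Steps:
W(M, x) = x + 2*M (W(M, x) = (M + x) + M = x + 2*M)
h = -258708 (h = -326 - 258382 = -258708)
J(S, p) = -5448 (J(S, p) = -6*(-56 - 1*(-964)) = -6*(-56 + 964) = -6*908 = -5448)
h + J(T, W(48, -30)) = -258708 - 5448 = -264156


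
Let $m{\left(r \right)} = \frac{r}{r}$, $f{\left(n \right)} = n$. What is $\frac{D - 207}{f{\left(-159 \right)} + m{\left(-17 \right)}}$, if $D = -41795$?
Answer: $\frac{21001}{79} \approx 265.84$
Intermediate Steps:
$m{\left(r \right)} = 1$
$\frac{D - 207}{f{\left(-159 \right)} + m{\left(-17 \right)}} = \frac{-41795 - 207}{-159 + 1} = - \frac{42002}{-158} = \left(-42002\right) \left(- \frac{1}{158}\right) = \frac{21001}{79}$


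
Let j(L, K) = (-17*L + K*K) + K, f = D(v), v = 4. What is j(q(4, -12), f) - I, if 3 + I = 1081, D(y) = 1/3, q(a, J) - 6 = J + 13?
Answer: -10769/9 ≈ -1196.6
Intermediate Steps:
q(a, J) = 19 + J (q(a, J) = 6 + (J + 13) = 6 + (13 + J) = 19 + J)
D(y) = ⅓
f = ⅓ ≈ 0.33333
j(L, K) = K + K² - 17*L (j(L, K) = (-17*L + K²) + K = (K² - 17*L) + K = K + K² - 17*L)
I = 1078 (I = -3 + 1081 = 1078)
j(q(4, -12), f) - I = (⅓ + (⅓)² - 17*(19 - 12)) - 1*1078 = (⅓ + ⅑ - 17*7) - 1078 = (⅓ + ⅑ - 119) - 1078 = -1067/9 - 1078 = -10769/9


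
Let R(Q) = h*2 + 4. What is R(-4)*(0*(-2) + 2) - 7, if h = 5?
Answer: 21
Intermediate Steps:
R(Q) = 14 (R(Q) = 5*2 + 4 = 10 + 4 = 14)
R(-4)*(0*(-2) + 2) - 7 = 14*(0*(-2) + 2) - 7 = 14*(0 + 2) - 7 = 14*2 - 7 = 28 - 7 = 21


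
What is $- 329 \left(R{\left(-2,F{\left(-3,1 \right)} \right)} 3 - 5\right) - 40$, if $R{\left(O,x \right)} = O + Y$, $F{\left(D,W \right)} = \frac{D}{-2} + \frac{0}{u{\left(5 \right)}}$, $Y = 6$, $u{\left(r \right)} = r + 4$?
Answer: $-2343$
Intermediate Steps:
$u{\left(r \right)} = 4 + r$
$F{\left(D,W \right)} = - \frac{D}{2}$ ($F{\left(D,W \right)} = \frac{D}{-2} + \frac{0}{4 + 5} = D \left(- \frac{1}{2}\right) + \frac{0}{9} = - \frac{D}{2} + 0 \cdot \frac{1}{9} = - \frac{D}{2} + 0 = - \frac{D}{2}$)
$R{\left(O,x \right)} = 6 + O$ ($R{\left(O,x \right)} = O + 6 = 6 + O$)
$- 329 \left(R{\left(-2,F{\left(-3,1 \right)} \right)} 3 - 5\right) - 40 = - 329 \left(\left(6 - 2\right) 3 - 5\right) - 40 = - 329 \left(4 \cdot 3 - 5\right) - 40 = - 329 \left(12 - 5\right) - 40 = \left(-329\right) 7 - 40 = -2303 - 40 = -2343$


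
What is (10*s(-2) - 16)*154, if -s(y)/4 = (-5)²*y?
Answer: 305536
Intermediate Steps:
s(y) = -100*y (s(y) = -4*(-5)²*y = -100*y)
(10*s(-2) - 16)*154 = (10*(-100*(-2)) - 16)*154 = (10*200 - 16)*154 = (2000 - 16)*154 = 1984*154 = 305536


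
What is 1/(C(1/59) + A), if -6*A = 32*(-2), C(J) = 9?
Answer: 3/59 ≈ 0.050847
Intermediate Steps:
A = 32/3 (A = -16*(-2)/3 = -⅙*(-64) = 32/3 ≈ 10.667)
1/(C(1/59) + A) = 1/(9 + 32/3) = 1/(59/3) = 3/59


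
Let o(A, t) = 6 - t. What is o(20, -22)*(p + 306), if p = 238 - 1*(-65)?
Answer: 17052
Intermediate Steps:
p = 303 (p = 238 + 65 = 303)
o(20, -22)*(p + 306) = (6 - 1*(-22))*(303 + 306) = (6 + 22)*609 = 28*609 = 17052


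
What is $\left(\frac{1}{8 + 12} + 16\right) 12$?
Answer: $\frac{963}{5} \approx 192.6$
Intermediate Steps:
$\left(\frac{1}{8 + 12} + 16\right) 12 = \left(\frac{1}{20} + 16\right) 12 = \frac{321}{20} \cdot 12 = \frac{963}{5}$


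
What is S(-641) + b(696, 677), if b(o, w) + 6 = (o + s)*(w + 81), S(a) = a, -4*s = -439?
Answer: 1220223/2 ≈ 6.1011e+5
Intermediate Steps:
s = 439/4 (s = -¼*(-439) = 439/4 ≈ 109.75)
b(o, w) = -6 + (81 + w)*(439/4 + o) (b(o, w) = -6 + (o + 439/4)*(w + 81) = -6 + (439/4 + o)*(81 + w) = -6 + (81 + w)*(439/4 + o))
S(-641) + b(696, 677) = -641 + (35535/4 + 81*696 + (439/4)*677 + 696*677) = -641 + (35535/4 + 56376 + 297203/4 + 471192) = -641 + 1221505/2 = 1220223/2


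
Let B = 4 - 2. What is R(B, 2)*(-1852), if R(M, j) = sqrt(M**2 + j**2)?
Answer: -3704*sqrt(2) ≈ -5238.3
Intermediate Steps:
B = 2
R(B, 2)*(-1852) = sqrt(2**2 + 2**2)*(-1852) = sqrt(4 + 4)*(-1852) = sqrt(8)*(-1852) = (2*sqrt(2))*(-1852) = -3704*sqrt(2)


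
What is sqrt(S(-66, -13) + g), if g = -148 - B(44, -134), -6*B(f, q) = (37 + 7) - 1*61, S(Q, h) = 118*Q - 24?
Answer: I*sqrt(286662)/6 ≈ 89.235*I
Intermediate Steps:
S(Q, h) = -24 + 118*Q
B(f, q) = 17/6 (B(f, q) = -((37 + 7) - 1*61)/6 = -(44 - 61)/6 = -1/6*(-17) = 17/6)
g = -905/6 (g = -148 - 1*17/6 = -148 - 17/6 = -905/6 ≈ -150.83)
sqrt(S(-66, -13) + g) = sqrt((-24 + 118*(-66)) - 905/6) = sqrt((-24 - 7788) - 905/6) = sqrt(-7812 - 905/6) = sqrt(-47777/6) = I*sqrt(286662)/6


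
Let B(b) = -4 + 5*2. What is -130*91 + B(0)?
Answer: -11824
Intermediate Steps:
B(b) = 6 (B(b) = -4 + 10 = 6)
-130*91 + B(0) = -130*91 + 6 = -11830 + 6 = -11824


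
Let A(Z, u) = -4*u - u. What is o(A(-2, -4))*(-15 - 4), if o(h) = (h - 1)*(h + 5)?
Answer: -9025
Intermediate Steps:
A(Z, u) = -5*u
o(h) = (-1 + h)*(5 + h)
o(A(-2, -4))*(-15 - 4) = (-5 + (-5*(-4))**2 + 4*(-5*(-4)))*(-15 - 4) = (-5 + 20**2 + 4*20)*(-19) = (-5 + 400 + 80)*(-19) = 475*(-19) = -9025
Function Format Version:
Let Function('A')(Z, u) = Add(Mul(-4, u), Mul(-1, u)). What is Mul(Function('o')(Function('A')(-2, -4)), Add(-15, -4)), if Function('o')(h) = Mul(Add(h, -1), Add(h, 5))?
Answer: -9025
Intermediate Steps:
Function('A')(Z, u) = Mul(-5, u)
Function('o')(h) = Mul(Add(-1, h), Add(5, h))
Mul(Function('o')(Function('A')(-2, -4)), Add(-15, -4)) = Mul(Add(-5, Pow(Mul(-5, -4), 2), Mul(4, Mul(-5, -4))), Add(-15, -4)) = Mul(Add(-5, Pow(20, 2), Mul(4, 20)), -19) = Mul(Add(-5, 400, 80), -19) = Mul(475, -19) = -9025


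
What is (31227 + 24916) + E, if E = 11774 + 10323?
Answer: 78240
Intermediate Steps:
E = 22097
(31227 + 24916) + E = (31227 + 24916) + 22097 = 56143 + 22097 = 78240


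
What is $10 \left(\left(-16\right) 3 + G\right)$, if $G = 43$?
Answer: $-50$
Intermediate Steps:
$10 \left(\left(-16\right) 3 + G\right) = 10 \left(\left(-16\right) 3 + 43\right) = 10 \left(-48 + 43\right) = 10 \left(-5\right) = -50$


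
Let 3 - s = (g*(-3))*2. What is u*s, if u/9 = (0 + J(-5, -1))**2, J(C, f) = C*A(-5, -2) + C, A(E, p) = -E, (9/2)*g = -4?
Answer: -18900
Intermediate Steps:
g = -8/9 (g = (2/9)*(-4) = -8/9 ≈ -0.88889)
s = -7/3 (s = 3 - (-8/9*(-3))*2 = 3 - 8*2/3 = 3 - 1*16/3 = 3 - 16/3 = -7/3 ≈ -2.3333)
J(C, f) = 6*C (J(C, f) = C*(-1*(-5)) + C = C*5 + C = 5*C + C = 6*C)
u = 8100 (u = 9*(0 + 6*(-5))**2 = 9*(0 - 30)**2 = 9*(-30)**2 = 9*900 = 8100)
u*s = 8100*(-7/3) = -18900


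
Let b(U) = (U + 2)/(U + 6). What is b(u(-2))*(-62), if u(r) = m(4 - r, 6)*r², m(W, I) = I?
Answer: -806/15 ≈ -53.733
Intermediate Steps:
u(r) = 6*r²
b(U) = (2 + U)/(6 + U)
b(u(-2))*(-62) = ((2 + 6*(-2)²)/(6 + 6*(-2)²))*(-62) = ((2 + 6*4)/(6 + 6*4))*(-62) = ((2 + 24)/(6 + 24))*(-62) = (26/30)*(-62) = ((1/30)*26)*(-62) = (13/15)*(-62) = -806/15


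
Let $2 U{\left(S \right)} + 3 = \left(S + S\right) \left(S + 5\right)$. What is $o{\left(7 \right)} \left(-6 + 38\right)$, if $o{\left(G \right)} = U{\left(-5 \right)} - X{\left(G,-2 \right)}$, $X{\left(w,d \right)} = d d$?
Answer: $-176$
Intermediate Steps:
$X{\left(w,d \right)} = d^{2}$
$U{\left(S \right)} = - \frac{3}{2} + S \left(5 + S\right)$ ($U{\left(S \right)} = - \frac{3}{2} + \frac{\left(S + S\right) \left(S + 5\right)}{2} = - \frac{3}{2} + \frac{2 S \left(5 + S\right)}{2} = - \frac{3}{2} + S \left(5 + S\right)$)
$o{\left(G \right)} = - \frac{11}{2}$ ($o{\left(G \right)} = \left(- \frac{3}{2} + \left(-5\right)^{2} + 5 \left(-5\right)\right) - \left(-2\right)^{2} = \left(- \frac{3}{2} + 25 - 25\right) - 4 = - \frac{3}{2} - 4 = - \frac{11}{2}$)
$o{\left(7 \right)} \left(-6 + 38\right) = - \frac{11 \left(-6 + 38\right)}{2} = \left(- \frac{11}{2}\right) 32 = -176$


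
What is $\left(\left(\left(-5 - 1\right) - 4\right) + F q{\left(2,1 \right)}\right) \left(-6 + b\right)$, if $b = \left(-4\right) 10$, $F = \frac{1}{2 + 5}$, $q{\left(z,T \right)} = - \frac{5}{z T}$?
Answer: $\frac{3335}{7} \approx 476.43$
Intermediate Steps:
$q{\left(z,T \right)} = - \frac{5}{T z}$
$F = \frac{1}{7} \approx 0.14286$
$b = -40$
$\left(\left(\left(-5 - 1\right) - 4\right) + F q{\left(2,1 \right)}\right) \left(-6 + b\right) = \left(\left(\left(-5 - 1\right) - 4\right) + \frac{\left(-5\right) 1^{-1} \cdot \frac{1}{2}}{7}\right) \left(-6 - 40\right) = \left(\left(-6 - 4\right) + \frac{\left(-5\right) 1 \cdot \frac{1}{2}}{7}\right) \left(-46\right) = \left(-10 + \frac{1}{7} \left(- \frac{5}{2}\right)\right) \left(-46\right) = \left(-10 - \frac{5}{14}\right) \left(-46\right) = \left(- \frac{145}{14}\right) \left(-46\right) = \frac{3335}{7}$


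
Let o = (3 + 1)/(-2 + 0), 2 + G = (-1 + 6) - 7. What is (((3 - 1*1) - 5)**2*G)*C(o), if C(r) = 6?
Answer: -216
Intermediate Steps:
G = -4 (G = -2 + ((-1 + 6) - 7) = -2 + (5 - 7) = -2 - 2 = -4)
o = -2 (o = 4/(-2) = 4*(-1/2) = -2)
(((3 - 1*1) - 5)**2*G)*C(o) = (((3 - 1*1) - 5)**2*(-4))*6 = (((3 - 1) - 5)**2*(-4))*6 = ((2 - 5)**2*(-4))*6 = ((-3)**2*(-4))*6 = (9*(-4))*6 = -36*6 = -216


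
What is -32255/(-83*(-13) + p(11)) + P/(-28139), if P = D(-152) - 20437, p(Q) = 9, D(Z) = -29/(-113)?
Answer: -100048874309/3459521216 ≈ -28.920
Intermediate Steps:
D(Z) = 29/113 (D(Z) = -29*(-1/113) = 29/113)
P = -2309352/113 (P = 29/113 - 20437 = -2309352/113 ≈ -20437.)
-32255/(-83*(-13) + p(11)) + P/(-28139) = -32255/(-83*(-13) + 9) - 2309352/113/(-28139) = -32255/(1079 + 9) - 2309352/113*(-1/28139) = -32255/1088 + 2309352/3179707 = -100048874309/3459521216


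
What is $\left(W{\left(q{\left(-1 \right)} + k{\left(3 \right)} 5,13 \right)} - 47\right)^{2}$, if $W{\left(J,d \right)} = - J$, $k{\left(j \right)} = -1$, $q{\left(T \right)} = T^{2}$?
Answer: $1849$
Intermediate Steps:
$\left(W{\left(q{\left(-1 \right)} + k{\left(3 \right)} 5,13 \right)} - 47\right)^{2} = \left(- (\left(-1\right)^{2} - 5) - 47\right)^{2} = \left(- (1 - 5) - 47\right)^{2} = \left(\left(-1\right) \left(-4\right) - 47\right)^{2} = \left(4 - 47\right)^{2} = \left(-43\right)^{2} = 1849$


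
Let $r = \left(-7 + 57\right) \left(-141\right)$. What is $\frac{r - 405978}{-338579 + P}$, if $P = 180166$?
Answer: $\frac{413028}{158413} \approx 2.6073$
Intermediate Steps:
$r = -7050$ ($r = 50 \left(-141\right) = -7050$)
$\frac{r - 405978}{-338579 + P} = \frac{-7050 - 405978}{-338579 + 180166} = - \frac{413028}{-158413} = \left(-413028\right) \left(- \frac{1}{158413}\right) = \frac{413028}{158413}$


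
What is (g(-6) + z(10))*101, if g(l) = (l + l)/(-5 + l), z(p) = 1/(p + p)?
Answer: 25351/220 ≈ 115.23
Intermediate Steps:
z(p) = 1/(2*p)
g(l) = 2*l/(-5 + l) (g(l) = (2*l)/(-5 + l) = 2*l/(-5 + l))
(g(-6) + z(10))*101 = (2*(-6)/(-5 - 6) + (1/2)/10)*101 = (2*(-6)/(-11) + (1/2)*(1/10))*101 = (2*(-6)*(-1/11) + 1/20)*101 = (12/11 + 1/20)*101 = (251/220)*101 = 25351/220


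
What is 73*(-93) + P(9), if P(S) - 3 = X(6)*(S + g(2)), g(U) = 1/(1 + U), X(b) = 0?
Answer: -6786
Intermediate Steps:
P(S) = 3 (P(S) = 3 + 0*(S + 1/(1 + 2)) = 3 + 0*(S + 1/3) = 3 + 0*(1/3 + S) = 3 + 0 = 3)
73*(-93) + P(9) = 73*(-93) + 3 = -6789 + 3 = -6786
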